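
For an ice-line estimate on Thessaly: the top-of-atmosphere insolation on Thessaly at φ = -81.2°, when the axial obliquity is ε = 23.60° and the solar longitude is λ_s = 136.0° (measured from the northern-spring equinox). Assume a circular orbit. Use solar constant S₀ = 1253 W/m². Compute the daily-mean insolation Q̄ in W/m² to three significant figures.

Q̄ ≈ 0.00 W/m²

Solar declination: sin δ = sin ε · sin λ_s = sin 23.60° × sin 136.0° = 0.27811, so δ = +16.147°.
cos H₀ = −tan(-81.2°) tan(+16.147°) = 1.8702 ≥ 1 ⇒ polar night, H₀ = 0 and Q̄ = 0.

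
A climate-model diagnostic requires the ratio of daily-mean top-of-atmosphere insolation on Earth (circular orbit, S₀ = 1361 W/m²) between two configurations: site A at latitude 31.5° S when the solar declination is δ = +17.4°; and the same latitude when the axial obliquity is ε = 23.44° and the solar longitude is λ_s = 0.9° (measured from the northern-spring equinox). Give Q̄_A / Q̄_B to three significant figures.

— Configuration A (φ=-31.5°):
cos H₀ = −tan(-31.5°) tan(+17.400°) = 0.1920, H₀ = 1.3776 rad.
Bracket: H₀ sin φ sin δ + cos φ cos δ sin H₀ = 1.3776×-0.52250×0.29904 + 0.85264×0.95424×0.98139 = -0.215248 + 0.798482 = 0.583234.
Q̄ = (S₀/π) × [bracket] = (1361/π) × 0.583234 = 252.67 W/m².
— Configuration B (φ=-31.5°):
Solar declination: sin δ = sin ε · sin λ_s = sin 23.44° × sin 0.9° = 0.00625, so δ = +0.358°.
cos H₀ = −tan(-31.5°) tan(+0.358°) = 0.0038, H₀ = 1.5670 rad.
Bracket: H₀ sin φ sin δ + cos φ cos δ sin H₀ = 1.5670×-0.52250×0.00625 + 0.85264×0.99998×0.99999 = -0.005117 + 0.852614 = 0.847497.
Q̄ = (S₀/π) × [bracket] = (1361/π) × 0.847497 = 367.15 W/m².
Ratio Q̄_A / Q̄_B = 252.67 / 367.15 = 0.6882.

Q̄_A / Q̄_B ≈ 0.688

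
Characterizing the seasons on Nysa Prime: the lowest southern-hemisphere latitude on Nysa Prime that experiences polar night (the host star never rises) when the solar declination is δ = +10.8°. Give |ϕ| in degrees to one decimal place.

|ϕ| = 79.2°

Polar night requires cos h₀ = −tan ϕ tan δ ≥ 1, i.e. tan ϕ tan δ ≤ −1.
The boundary is |tan ϕ| · |tan δ| = 1, so |ϕ| = 90° − |δ| = 90° − 10.8° = 79.2° in the southern hemisphere.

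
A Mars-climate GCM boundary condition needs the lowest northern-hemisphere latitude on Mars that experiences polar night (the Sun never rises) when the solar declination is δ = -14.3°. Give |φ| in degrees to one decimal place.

Polar night requires cos H₀ = −tan φ tan δ ≥ 1, i.e. tan φ tan δ ≤ −1.
The boundary is |tan φ| · |tan δ| = 1, so |φ| = 90° − |δ| = 90° − 14.3° = 75.7° in the northern hemisphere.

|φ| = 75.7°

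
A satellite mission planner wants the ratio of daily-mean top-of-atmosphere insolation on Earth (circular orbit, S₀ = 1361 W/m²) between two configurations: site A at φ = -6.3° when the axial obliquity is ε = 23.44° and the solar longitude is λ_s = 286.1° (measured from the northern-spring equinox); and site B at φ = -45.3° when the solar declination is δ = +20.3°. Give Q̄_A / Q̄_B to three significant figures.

— Configuration A (φ=-6.3°):
Solar declination: sin δ = sin ε · sin λ_s = sin 23.44° × sin 286.1° = -0.38219, so δ = -22.469°.
cos H₀ = −tan(-6.3°) tan(-22.469°) = -0.0457, H₀ = 1.6165 rad.
Bracket: H₀ sin φ sin δ + cos φ cos δ sin H₀ = 1.6165×-0.10973×-0.38219 + 0.99396×0.92409×0.99896 = 0.067792 + 0.917553 = 0.985345.
Q̄ = (S₀/π) × [bracket] = (1361/π) × 0.985345 = 426.87 W/m².
— Configuration B (φ=-45.3°):
cos H₀ = −tan(-45.3°) tan(+20.300°) = 0.3738, H₀ = 1.1877 rad.
Bracket: H₀ sin φ sin δ + cos φ cos δ sin H₀ = 1.1877×-0.71080×0.34694 + 0.70339×0.93789×0.92751 = -0.292893 + 0.611881 = 0.318988.
Q̄ = (S₀/π) × [bracket] = (1361/π) × 0.318988 = 138.19 W/m².
Ratio Q̄_A / Q̄_B = 426.87 / 138.19 = 3.089.

Q̄_A / Q̄_B ≈ 3.09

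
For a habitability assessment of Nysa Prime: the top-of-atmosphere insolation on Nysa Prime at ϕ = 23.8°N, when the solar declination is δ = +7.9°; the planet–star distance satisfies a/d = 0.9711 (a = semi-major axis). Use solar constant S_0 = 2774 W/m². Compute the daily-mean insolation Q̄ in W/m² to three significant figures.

Q̄ ≈ 829 W/m²

cos h₀ = −tan(+23.8°) tan(+7.900°) = -0.0612, h₀ = 1.6320 rad.
Bracket: h₀ sin ϕ sin δ + cos ϕ cos δ sin h₀ = 1.6320×0.40355×0.13744 + 0.91496×0.99051×0.99813 = 0.090517 + 0.904582 = 0.995099.
Inverse-square distance factor (a/d)² = 0.9711² = 0.943035.
Q̄ = (S_0/π) × 0.943035 × [bracket] = (2774/π) × 0.943035 × 0.995099 = 828.6 W/m².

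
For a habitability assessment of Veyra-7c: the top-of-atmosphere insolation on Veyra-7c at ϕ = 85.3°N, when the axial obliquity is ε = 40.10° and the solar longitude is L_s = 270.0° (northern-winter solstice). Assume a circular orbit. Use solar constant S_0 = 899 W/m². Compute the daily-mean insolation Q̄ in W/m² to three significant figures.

Q̄ ≈ 0.00 W/m²

Solar declination: sin δ = sin ε · sin L_s = sin 40.10° × sin 270.0° = -0.64412, so δ = -40.100°.
cos h₀ = −tan(+85.3°) tan(-40.100°) = 10.2424 ≥ 1 ⇒ polar night, h₀ = 0 and Q̄ = 0.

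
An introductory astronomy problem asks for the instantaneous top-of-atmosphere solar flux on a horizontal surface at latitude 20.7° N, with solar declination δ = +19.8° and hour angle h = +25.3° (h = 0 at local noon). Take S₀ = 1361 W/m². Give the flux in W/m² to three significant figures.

1.25e+03 W/m²

cos θ_z = sin φ sin δ + cos φ cos δ cos h = 0.119735 + 0.795720 = 0.915455.
Flux = S₀ · cos θ_z = 1361 × 0.915455 = 1246 W/m².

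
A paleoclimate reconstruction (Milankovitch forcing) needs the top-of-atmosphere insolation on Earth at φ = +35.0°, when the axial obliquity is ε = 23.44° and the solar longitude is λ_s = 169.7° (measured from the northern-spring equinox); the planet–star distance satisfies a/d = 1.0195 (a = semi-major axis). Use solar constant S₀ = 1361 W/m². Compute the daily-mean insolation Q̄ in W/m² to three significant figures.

Solar declination: sin δ = sin ε · sin λ_s = sin 23.44° × sin 169.7° = 0.07113, so δ = +4.079°.
cos H₀ = −tan(+35.0°) tan(+4.079°) = -0.0499, H₀ = 1.6207 rad.
Bracket: H₀ sin φ sin δ + cos φ cos δ sin H₀ = 1.6207×0.57358×0.07113 + 0.81915×0.99747×0.99875 = 0.066123 + 0.816056 = 0.882179.
Inverse-square distance factor (a/d)² = 1.0195² = 1.039380.
Q̄ = (S₀/π) × 1.039380 × [bracket] = (1361/π) × 1.039380 × 0.882179 = 397.2 W/m².

Q̄ ≈ 397 W/m²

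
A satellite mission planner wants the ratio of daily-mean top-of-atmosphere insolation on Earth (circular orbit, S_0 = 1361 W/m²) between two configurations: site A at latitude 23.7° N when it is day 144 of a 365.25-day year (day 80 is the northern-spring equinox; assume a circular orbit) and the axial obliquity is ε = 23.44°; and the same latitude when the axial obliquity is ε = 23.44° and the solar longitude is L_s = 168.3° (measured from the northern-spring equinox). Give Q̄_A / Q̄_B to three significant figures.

— Configuration A (ϕ=+23.7°):
Solar longitude: L_s = 360° × (144 − 80)/365.25 = 63.080°.
sin δ = sin 23.44° × sin 63.080° = 0.35468, so δ = +20.774°.
cos h₀ = −tan(+23.7°) tan(+20.774°) = -0.1665, h₀ = 1.7381 rad.
Bracket: h₀ sin ϕ sin δ + cos ϕ cos δ sin h₀ = 1.7381×0.40195×0.35468 + 0.91566×0.93499×0.98604 = 0.247790 + 0.844181 = 1.091971.
Q̄ = (S_0/π) × [bracket] = (1361/π) × 1.091971 = 473.06 W/m².
— Configuration B (ϕ=+23.7°):
Solar declination: sin δ = sin ε · sin L_s = sin 23.44° × sin 168.3° = 0.08067, so δ = +4.627°.
cos h₀ = −tan(+23.7°) tan(+4.627°) = -0.0355, h₀ = 1.6063 rad.
Bracket: h₀ sin ϕ sin δ + cos ϕ cos δ sin h₀ = 1.6063×0.40195×0.08067 + 0.91566×0.99674×0.99937 = 0.052085 + 0.912100 = 0.964185.
Q̄ = (S_0/π) × [bracket] = (1361/π) × 0.964185 = 417.70 W/m².
Ratio Q̄_A / Q̄_B = 473.06 / 417.70 = 1.133.

Q̄_A / Q̄_B ≈ 1.13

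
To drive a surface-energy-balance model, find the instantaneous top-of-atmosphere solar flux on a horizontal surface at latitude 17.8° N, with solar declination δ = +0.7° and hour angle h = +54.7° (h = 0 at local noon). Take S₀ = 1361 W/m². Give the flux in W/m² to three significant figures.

754 W/m²

cos θ_z = sin φ sin δ + cos φ cos δ cos h = 0.003735 + 0.550154 = 0.553889.
Flux = S₀ · cos θ_z = 1361 × 0.553889 = 753.8 W/m².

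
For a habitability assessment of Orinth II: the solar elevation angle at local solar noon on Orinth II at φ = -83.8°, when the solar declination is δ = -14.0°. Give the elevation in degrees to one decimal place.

At local noon the hour angle is zero, so the zenith angle equals |φ − δ| = |-83.8° − (-14.000°)| = 69.800°.
Elevation = 90° − 69.800° = 20.2°.

20.2°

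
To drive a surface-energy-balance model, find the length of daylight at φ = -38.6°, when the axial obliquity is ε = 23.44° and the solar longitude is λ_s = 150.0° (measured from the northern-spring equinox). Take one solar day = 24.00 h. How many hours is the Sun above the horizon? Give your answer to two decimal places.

10.76 h

Solar declination: sin δ = sin ε · sin λ_s = sin 23.44° × sin 150.0° = 0.19889, so δ = +11.472°.
cos H₀ = −tan φ · tan δ = −tan(-38.6°) × tan(+11.472°) = 0.1620, so H₀ = 1.4081 rad = 80.68°.
Daylight = 2H₀/(2π) × 24.00 h = (1.4081/π) × 24.00 = 10.76 h.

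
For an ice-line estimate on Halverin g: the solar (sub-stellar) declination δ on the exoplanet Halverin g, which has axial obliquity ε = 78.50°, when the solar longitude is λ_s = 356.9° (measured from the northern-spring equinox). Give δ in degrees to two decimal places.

sin δ = sin ε · sin λ_s = sin 78.50° × sin 356.9° = -0.052993.
δ = arcsin(-0.052993) = -3.04°.

δ = -3.04°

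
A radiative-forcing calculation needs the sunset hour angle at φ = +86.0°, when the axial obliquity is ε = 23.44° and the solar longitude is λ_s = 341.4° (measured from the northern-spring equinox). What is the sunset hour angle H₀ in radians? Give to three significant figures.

H₀ = 0.00 rad

Solar declination: sin δ = sin ε · sin λ_s = sin 23.44° × sin 341.4° = -0.12688, so δ = -7.289°.
cos H₀ = −tan φ · tan δ = 1.8292 ≥ 1, so the Sun never rises (polar night) and H₀ = 0.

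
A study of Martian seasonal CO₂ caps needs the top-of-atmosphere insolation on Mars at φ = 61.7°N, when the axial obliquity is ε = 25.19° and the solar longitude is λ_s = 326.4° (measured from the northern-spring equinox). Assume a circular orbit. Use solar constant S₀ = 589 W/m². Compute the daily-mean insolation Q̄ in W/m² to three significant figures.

Solar declination: sin δ = sin ε · sin λ_s = sin 25.19° × sin 326.4° = -0.23554, so δ = -13.623°.
cos H₀ = −tan(+61.7°) tan(-13.623°) = 0.4501, H₀ = 1.1039 rad.
Bracket: H₀ sin φ sin δ + cos φ cos δ sin H₀ = 1.1039×0.88048×-0.23554 + 0.47409×0.97187×0.89298 = -0.228936 + 0.411444 = 0.182508.
Q̄ = (S₀/π) × [bracket] = (589/π) × 0.182508 = 34.22 W/m².

Q̄ ≈ 34.2 W/m²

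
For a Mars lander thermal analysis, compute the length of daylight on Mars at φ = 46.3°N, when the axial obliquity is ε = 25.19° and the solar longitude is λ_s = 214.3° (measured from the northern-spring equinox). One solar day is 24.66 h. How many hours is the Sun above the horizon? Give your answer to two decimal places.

Solar declination: sin δ = sin ε · sin λ_s = sin 25.19° × sin 214.3° = -0.23985, so δ = -13.878°.
cos H₀ = −tan φ · tan δ = −tan(+46.3°) × tan(-13.878°) = 0.2585, so H₀ = 1.3093 rad = 75.02°.
Daylight = 2H₀/(2π) × 24.66 h = (1.3093/π) × 24.66 = 10.28 h.

10.28 h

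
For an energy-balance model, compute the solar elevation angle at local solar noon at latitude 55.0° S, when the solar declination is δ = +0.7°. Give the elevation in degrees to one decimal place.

34.3°

At local noon the hour angle is zero, so the zenith angle equals |φ − δ| = |-55.0° − (+0.700°)| = 55.700°.
Elevation = 90° − 55.700° = 34.3°.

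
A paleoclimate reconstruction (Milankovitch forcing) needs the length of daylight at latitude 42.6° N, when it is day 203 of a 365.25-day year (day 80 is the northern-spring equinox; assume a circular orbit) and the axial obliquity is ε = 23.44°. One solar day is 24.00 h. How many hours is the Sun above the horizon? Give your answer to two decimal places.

Solar longitude: λ_s = 360° × (203 − 80)/365.25 = 121.232°.
sin δ = sin 23.44° × sin 121.232° = 0.34014, so δ = +19.885°.
cos H₀ = −tan φ · tan δ = −tan(+42.6°) × tan(+19.885°) = -0.3326, so H₀ = 1.9099 rad = 109.43°.
Daylight = 2H₀/(2π) × 24.00 h = (1.9099/π) × 24.00 = 14.59 h.

14.59 h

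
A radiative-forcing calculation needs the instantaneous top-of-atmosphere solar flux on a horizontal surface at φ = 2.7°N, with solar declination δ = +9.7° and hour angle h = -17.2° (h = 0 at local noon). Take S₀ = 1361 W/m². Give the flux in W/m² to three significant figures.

cos θ_z = sin φ sin δ + cos φ cos δ cos h = 0.007937 + 0.940576 = 0.948513.
Flux = S₀ · cos θ_z = 1361 × 0.948513 = 1291 W/m².

1.29e+03 W/m²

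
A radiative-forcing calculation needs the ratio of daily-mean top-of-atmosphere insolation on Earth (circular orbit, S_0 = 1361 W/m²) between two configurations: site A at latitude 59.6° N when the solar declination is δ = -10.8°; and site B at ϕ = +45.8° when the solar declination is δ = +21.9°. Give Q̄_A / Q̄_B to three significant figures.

Q̄_A / Q̄_B ≈ 0.240

— Configuration A (ϕ=+59.6°):
cos h₀ = −tan(+59.6°) tan(-10.800°) = 0.3251, h₀ = 1.2396 rad.
Bracket: h₀ sin ϕ sin δ + cos ϕ cos δ sin h₀ = 1.2396×0.86251×-0.18738 + 0.50603×0.98229×0.94566 = -0.200341 + 0.470058 = 0.269717.
Q̄ = (S_0/π) × [bracket] = (1361/π) × 0.269717 = 116.85 W/m².
— Configuration B (ϕ=+45.8°):
cos h₀ = −tan(+45.8°) tan(+21.900°) = -0.4134, h₀ = 1.9970 rad.
Bracket: h₀ sin ϕ sin δ + cos ϕ cos δ sin h₀ = 1.9970×0.71691×0.37299 + 0.69717×0.92784×0.91056 = 0.533998 + 0.589007 = 1.123005.
Q̄ = (S_0/π) × [bracket] = (1361/π) × 1.123005 = 486.51 W/m².
Ratio Q̄_A / Q̄_B = 116.85 / 486.51 = 0.2402.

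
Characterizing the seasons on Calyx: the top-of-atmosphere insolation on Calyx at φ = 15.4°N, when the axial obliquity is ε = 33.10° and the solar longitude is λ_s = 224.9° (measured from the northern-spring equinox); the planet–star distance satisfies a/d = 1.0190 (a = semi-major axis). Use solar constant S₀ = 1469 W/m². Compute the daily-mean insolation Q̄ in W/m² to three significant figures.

Q̄ ≈ 357 W/m²

Solar declination: sin δ = sin ε · sin λ_s = sin 33.10° × sin 224.9° = -0.38548, so δ = -22.673°.
cos H₀ = −tan(+15.4°) tan(-22.673°) = 0.1151, H₀ = 1.4555 rad.
Bracket: H₀ sin φ sin δ + cos φ cos δ sin H₀ = 1.4555×0.26556×-0.38548 + 0.96410×0.92272×0.99336 = -0.148997 + 0.883687 = 0.734690.
Inverse-square distance factor (a/d)² = 1.0190² = 1.038361.
Q̄ = (S₀/π) × 1.038361 × [bracket] = (1469/π) × 1.038361 × 0.734690 = 356.7 W/m².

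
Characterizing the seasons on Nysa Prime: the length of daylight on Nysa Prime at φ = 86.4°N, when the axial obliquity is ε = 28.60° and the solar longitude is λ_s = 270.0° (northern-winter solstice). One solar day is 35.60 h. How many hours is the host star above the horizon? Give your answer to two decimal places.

0.00 h

Solar declination: sin δ = sin ε · sin λ_s = sin 28.60° × sin 270.0° = -0.47869, so δ = -28.600°.
cos H₀ = −tan φ · tan δ = 8.6660 ≥ 1, so the host star never rises (polar night) and H₀ = 0.
Daylight = 2H₀/(2π) × 35.60 h = (0.0000/π) × 35.60 = 0.00 h.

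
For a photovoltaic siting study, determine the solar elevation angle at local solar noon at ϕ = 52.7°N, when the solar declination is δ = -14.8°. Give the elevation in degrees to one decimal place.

22.5°

At local noon the hour angle is zero, so the zenith angle equals |ϕ − δ| = |+52.7° − (-14.800°)| = 67.500°.
Elevation = 90° − 67.500° = 22.5°.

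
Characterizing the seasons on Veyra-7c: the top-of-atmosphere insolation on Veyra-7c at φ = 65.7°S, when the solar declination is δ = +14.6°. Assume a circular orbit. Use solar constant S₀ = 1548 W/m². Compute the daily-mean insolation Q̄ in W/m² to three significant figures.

Q̄ ≈ 52.1 W/m²

cos H₀ = −tan(-65.7°) tan(+14.600°) = 0.5769, H₀ = 0.9559 rad.
Bracket: H₀ sin φ sin δ + cos φ cos δ sin H₀ = 0.9559×-0.91140×0.25207 + 0.41151×0.96771×0.81681 = -0.219605 + 0.325272 = 0.105667.
Q̄ = (S₀/π) × [bracket] = (1548/π) × 0.105667 = 52.07 W/m².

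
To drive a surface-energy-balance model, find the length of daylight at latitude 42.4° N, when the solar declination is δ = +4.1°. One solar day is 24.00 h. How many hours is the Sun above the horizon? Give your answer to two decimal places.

cos H₀ = −tan φ · tan δ = −tan(+42.4°) × tan(+4.100°) = -0.0655, so H₀ = 1.6363 rad = 93.75°.
Daylight = 2H₀/(2π) × 24.00 h = (1.6363/π) × 24.00 = 12.50 h.

12.50 h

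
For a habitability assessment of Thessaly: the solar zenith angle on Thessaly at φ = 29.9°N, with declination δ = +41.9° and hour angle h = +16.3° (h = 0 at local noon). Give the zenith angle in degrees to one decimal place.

θ_z = 17.8°

cos θ_z = sin φ sin δ + cos φ cos δ cos h = 0.332906 + 0.619306 = 0.952212.
θ_z = arccos(0.952212) = 17.8°.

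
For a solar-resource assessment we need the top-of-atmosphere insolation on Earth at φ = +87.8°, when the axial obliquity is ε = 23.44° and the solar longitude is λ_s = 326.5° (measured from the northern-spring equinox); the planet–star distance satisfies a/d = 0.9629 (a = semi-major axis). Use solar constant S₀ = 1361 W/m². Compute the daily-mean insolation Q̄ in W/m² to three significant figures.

Solar declination: sin δ = sin ε · sin λ_s = sin 23.44° × sin 326.5° = -0.21955, so δ = -12.683°.
cos H₀ = −tan(+87.8°) tan(-12.683°) = 5.8581 ≥ 1 ⇒ polar night, H₀ = 0 and Q̄ = 0.
Inverse-square distance factor (a/d)² = 0.9629² = 0.927176.

Q̄ ≈ 0.00 W/m²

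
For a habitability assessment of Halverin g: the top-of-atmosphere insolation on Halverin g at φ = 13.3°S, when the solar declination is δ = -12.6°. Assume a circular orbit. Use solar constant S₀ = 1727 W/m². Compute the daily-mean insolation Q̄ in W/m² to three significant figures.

Q̄ ≈ 566 W/m²

cos H₀ = −tan(-13.3°) tan(-12.600°) = -0.0528, H₀ = 1.6237 rad.
Bracket: H₀ sin φ sin δ + cos φ cos δ sin H₀ = 1.6237×-0.23005×-0.21814 + 0.97318×0.97592×0.99860 = 0.081482 + 0.948416 = 1.029898.
Q̄ = (S₀/π) × [bracket] = (1727/π) × 1.029898 = 566.2 W/m².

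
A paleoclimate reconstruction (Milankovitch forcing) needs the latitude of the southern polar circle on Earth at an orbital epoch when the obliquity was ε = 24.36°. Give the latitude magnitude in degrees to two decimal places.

65.64°

The polar circle is the lowest latitude that experiences at least one full rotation of continuous darkness at the northern-summer solstice; it lies at |φ| = 90° − ε = 90° − 24.36° = 65.64°.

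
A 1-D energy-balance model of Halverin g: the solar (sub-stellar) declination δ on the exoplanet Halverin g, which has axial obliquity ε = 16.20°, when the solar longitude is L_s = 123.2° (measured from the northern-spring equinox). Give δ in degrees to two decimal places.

sin δ = sin ε · sin L_s = sin 16.20° × sin 123.2° = 0.233450.
δ = arcsin(0.233450) = +13.50°.

δ = +13.50°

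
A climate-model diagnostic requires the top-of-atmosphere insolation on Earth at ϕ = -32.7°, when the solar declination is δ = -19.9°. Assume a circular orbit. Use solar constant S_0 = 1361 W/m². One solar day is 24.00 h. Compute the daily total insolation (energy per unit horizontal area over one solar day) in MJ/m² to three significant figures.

41.2 MJ/m²

cos h₀ = −tan(-32.7°) tan(-19.900°) = -0.2324, h₀ = 1.8053 rad.
Bracket: h₀ sin ϕ sin δ + cos ϕ cos δ sin h₀ = 1.8053×-0.54024×-0.34038 + 0.84151×0.94029×0.97262 = 0.331971 + 0.769599 = 1.101570.
Q̄ = (S_0/π) × [bracket] = (1361/π) × 1.101570 = 477.22 W/m².
Daily total = Q̄ × 24.00 h × 3600 s/h = 477.22 × 24.00 × 3600 / 10⁶ = 41.23 MJ/m².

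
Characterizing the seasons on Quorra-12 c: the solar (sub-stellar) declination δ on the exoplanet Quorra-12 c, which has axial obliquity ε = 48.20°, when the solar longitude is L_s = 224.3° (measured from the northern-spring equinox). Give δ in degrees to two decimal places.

sin δ = sin ε · sin L_s = sin 48.20° × sin 224.3° = -0.520652.
δ = arcsin(-0.520652) = -31.38°.

δ = -31.38°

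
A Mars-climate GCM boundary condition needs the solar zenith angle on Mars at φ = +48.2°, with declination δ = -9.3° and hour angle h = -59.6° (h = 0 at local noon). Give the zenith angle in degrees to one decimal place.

cos θ_z = sin φ sin δ + cos φ cos δ cos h = -0.120472 + 0.332855 = 0.212383.
θ_z = arccos(0.212383) = 77.7°.

θ_z = 77.7°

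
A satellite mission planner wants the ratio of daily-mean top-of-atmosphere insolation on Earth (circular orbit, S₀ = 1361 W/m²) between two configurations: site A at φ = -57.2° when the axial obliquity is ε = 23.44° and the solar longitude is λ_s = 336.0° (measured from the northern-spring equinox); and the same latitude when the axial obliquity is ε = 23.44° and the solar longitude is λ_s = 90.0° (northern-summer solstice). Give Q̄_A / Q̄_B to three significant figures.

Q̄_A / Q̄_B ≈ 8.58

— Configuration A (φ=-57.2°):
Solar declination: sin δ = sin ε · sin λ_s = sin 23.44° × sin 336.0° = -0.16180, so δ = -9.311°.
cos H₀ = −tan(-57.2°) tan(-9.311°) = -0.2544, H₀ = 1.8280 rad.
Bracket: H₀ sin φ sin δ + cos φ cos δ sin H₀ = 1.8280×-0.84057×-0.16180 + 0.54171×0.98682×0.96710 = 0.248616 + 0.516983 = 0.765599.
Q̄ = (S₀/π) × [bracket] = (1361/π) × 0.765599 = 331.67 W/m².
— Configuration B (φ=-57.2°):
Solar declination: sin δ = sin ε · sin λ_s = sin 23.44° × sin 90.0° = 0.39779, so δ = +23.440°.
cos H₀ = −tan(-57.2°) tan(+23.440°) = 0.6728, H₀ = 0.8329 rad.
Bracket: H₀ sin φ sin δ + cos φ cos δ sin H₀ = 0.8329×-0.84057×0.39779 + 0.54171×0.91748×0.73986 = -0.278497 + 0.367716 = 0.089219.
Q̄ = (S₀/π) × [bracket] = (1361/π) × 0.089219 = 38.651 W/m².
Ratio Q̄_A / Q̄_B = 331.67 / 38.651 = 8.581.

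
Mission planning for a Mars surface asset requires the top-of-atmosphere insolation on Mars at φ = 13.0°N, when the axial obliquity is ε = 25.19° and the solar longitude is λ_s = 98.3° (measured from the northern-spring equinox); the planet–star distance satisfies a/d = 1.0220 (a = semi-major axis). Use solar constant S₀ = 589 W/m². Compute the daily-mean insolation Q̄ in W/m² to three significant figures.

Solar declination: sin δ = sin ε · sin λ_s = sin 25.19° × sin 98.3° = 0.42116, so δ = +24.908°.
cos H₀ = −tan(+13.0°) tan(+24.908°) = -0.1072, H₀ = 1.6782 rad.
Bracket: H₀ sin φ sin δ + cos φ cos δ sin H₀ = 1.6782×0.22495×0.42116 + 0.97437×0.90698×0.99424 = 0.158993 + 0.878644 = 1.037637.
Inverse-square distance factor (a/d)² = 1.0220² = 1.044484.
Q̄ = (S₀/π) × 1.044484 × [bracket] = (589/π) × 1.044484 × 1.037637 = 203.2 W/m².

Q̄ ≈ 203 W/m²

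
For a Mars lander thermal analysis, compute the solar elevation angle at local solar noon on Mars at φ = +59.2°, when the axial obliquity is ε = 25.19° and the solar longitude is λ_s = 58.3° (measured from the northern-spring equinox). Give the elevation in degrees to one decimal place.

Solar declination: sin δ = sin ε · sin λ_s = sin 25.19° × sin 58.3° = 0.36212, so δ = +21.231°.
At local noon the hour angle is zero, so the zenith angle equals |φ − δ| = |+59.2° − (+21.231°)| = 37.969°.
Elevation = 90° − 37.969° = 52.0°.

52.0°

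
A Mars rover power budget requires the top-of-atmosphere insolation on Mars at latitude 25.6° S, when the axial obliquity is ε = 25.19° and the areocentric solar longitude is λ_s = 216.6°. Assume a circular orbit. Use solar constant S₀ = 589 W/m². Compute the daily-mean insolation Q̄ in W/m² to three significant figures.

Q̄ ≈ 197 W/m²

sin δ = sin 25.19° × sin 216.6° = -0.25377, so δ = -14.700°.
cos H₀ = −tan(-25.6°) tan(-14.700°) = -0.1257, H₀ = 1.6968 rad.
Bracket: H₀ sin φ sin δ + cos φ cos δ sin H₀ = 1.6968×-0.43209×-0.25377 + 0.90183×0.96727×0.99207 = 0.186057 + 0.865396 = 1.051453.
Q̄ = (S₀/π) × [bracket] = (589/π) × 1.051453 = 197.1 W/m².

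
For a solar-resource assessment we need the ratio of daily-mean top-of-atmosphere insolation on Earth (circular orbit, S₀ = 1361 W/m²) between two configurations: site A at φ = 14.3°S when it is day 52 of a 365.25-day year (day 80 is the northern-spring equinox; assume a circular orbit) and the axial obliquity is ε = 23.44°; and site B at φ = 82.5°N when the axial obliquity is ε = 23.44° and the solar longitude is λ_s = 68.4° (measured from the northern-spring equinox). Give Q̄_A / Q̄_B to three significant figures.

— Configuration A (φ=-14.3°):
Solar longitude: λ_s = 360° × (52 − 80)/365.25 = -27.598°, i.e. -27.598° + 360° = 332.402°.
sin δ = sin 23.44° × sin 332.402° = -0.18428, so δ = -10.619°.
cos H₀ = −tan(-14.3°) tan(-10.619°) = -0.0478, H₀ = 1.6186 rad.
Bracket: H₀ sin φ sin δ + cos φ cos δ sin H₀ = 1.6186×-0.24700×-0.18428 + 0.96902×0.98287×0.99886 = 0.073674 + 0.951335 = 1.025009.
Q̄ = (S₀/π) × [bracket] = (1361/π) × 1.025009 = 444.05 W/m².
— Configuration B (φ=+82.5°):
Solar declination: sin δ = sin ε · sin λ_s = sin 23.44° × sin 68.4° = 0.36985, so δ = +21.707°.
cos H₀ = −tan(+82.5°) tan(+21.707°) = -3.0237 ≤ −1 ⇒ polar day, H₀ = π.
Bracket: H₀ sin φ sin δ + cos φ cos δ sin H₀ = 3.1416×0.99144×0.36985 + 0.13053×0.92909×0.00000 = 1.151975 + 0.000000 = 1.151975.
Q̄ = (S₀/π) × [bracket] = (1361/π) × 1.151975 = 499.06 W/m².
Ratio Q̄_A / Q̄_B = 444.05 / 499.06 = 0.8898.

Q̄_A / Q̄_B ≈ 0.890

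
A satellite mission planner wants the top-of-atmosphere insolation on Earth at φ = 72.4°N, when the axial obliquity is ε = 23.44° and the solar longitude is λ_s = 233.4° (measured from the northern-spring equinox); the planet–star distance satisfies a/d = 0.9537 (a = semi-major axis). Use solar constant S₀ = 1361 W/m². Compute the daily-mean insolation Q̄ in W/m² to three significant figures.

Q̄ ≈ 0.00 W/m²

Solar declination: sin δ = sin ε · sin λ_s = sin 23.44° × sin 233.4° = -0.31935, so δ = -18.624°.
cos H₀ = −tan(+72.4°) tan(-18.624°) = 1.0624 ≥ 1 ⇒ polar night, H₀ = 0 and Q̄ = 0.
Inverse-square distance factor (a/d)² = 0.9537² = 0.909544.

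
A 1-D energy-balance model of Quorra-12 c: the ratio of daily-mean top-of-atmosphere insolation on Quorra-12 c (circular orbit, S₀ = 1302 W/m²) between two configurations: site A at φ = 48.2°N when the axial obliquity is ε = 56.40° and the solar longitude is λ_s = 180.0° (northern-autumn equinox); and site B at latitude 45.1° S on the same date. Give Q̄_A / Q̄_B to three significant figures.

Q̄_A / Q̄_B ≈ 0.944

— Configuration A (φ=+48.2°):
Solar declination: sin δ = sin ε · sin λ_s = sin 56.40° × sin 180.0° = 0.00000, so δ = +0.000°.
cos H₀ = −tan(+48.2°) tan(+0.000°) = -0.0000, H₀ = 1.5708 rad.
Bracket: H₀ sin φ sin δ + cos φ cos δ sin H₀ = 1.5708×0.74548×0.00000 + 0.66653×1.00000×1.00000 = 0.000000 + 0.666530 = 0.666530.
Q̄ = (S₀/π) × [bracket] = (1302/π) × 0.666530 = 276.24 W/m².
— Configuration B (φ=-45.1°):
cos H₀ = −tan(-45.1°) tan(+0.000°) = 0.0000, H₀ = 1.5708 rad.
Bracket: H₀ sin φ sin δ + cos φ cos δ sin H₀ = 1.5708×-0.70834×0.00000 + 0.70587×1.00000×1.00000 = -0.000000 + 0.705870 = 0.705870.
Q̄ = (S₀/π) × [bracket] = (1302/π) × 0.705870 = 292.54 W/m².
Ratio Q̄_A / Q̄_B = 276.24 / 292.54 = 0.9443.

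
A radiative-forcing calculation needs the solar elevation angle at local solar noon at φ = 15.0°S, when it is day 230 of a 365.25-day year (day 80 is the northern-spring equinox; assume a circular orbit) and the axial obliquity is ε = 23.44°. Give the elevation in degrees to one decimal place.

Solar longitude: λ_s = 360° × (230 − 80)/365.25 = 147.844°.
sin δ = sin 23.44° × sin 147.844° = 0.21171, so δ = +12.223°.
At local noon the hour angle is zero, so the zenith angle equals |φ − δ| = |-15.0° − (+12.223°)| = 27.223°.
Elevation = 90° − 27.223° = 62.8°.

62.8°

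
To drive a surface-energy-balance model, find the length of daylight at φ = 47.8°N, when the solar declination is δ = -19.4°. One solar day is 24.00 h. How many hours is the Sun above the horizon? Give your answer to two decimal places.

cos H₀ = −tan φ · tan δ = −tan(+47.8°) × tan(-19.400°) = 0.3884, so H₀ = 1.1719 rad = 67.15°.
Daylight = 2H₀/(2π) × 24.00 h = (1.1719/π) × 24.00 = 8.95 h.

8.95 h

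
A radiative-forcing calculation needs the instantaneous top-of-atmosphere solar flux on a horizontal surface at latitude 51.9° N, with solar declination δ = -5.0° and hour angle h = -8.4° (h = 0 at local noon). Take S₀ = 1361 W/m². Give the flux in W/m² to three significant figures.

734 W/m²

cos θ_z = sin φ sin δ + cos φ cos δ cos h = -0.068586 + 0.608094 = 0.539508.
Flux = S₀ · cos θ_z = 1361 × 0.539508 = 734.3 W/m².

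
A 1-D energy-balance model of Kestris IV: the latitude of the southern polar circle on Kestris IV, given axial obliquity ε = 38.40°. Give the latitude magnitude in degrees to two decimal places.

51.60°

The polar circle is the lowest latitude that experiences at least one full rotation of continuous darkness at the northern-summer solstice; it lies at |ϕ| = 90° − ε = 90° − 38.40° = 51.60°.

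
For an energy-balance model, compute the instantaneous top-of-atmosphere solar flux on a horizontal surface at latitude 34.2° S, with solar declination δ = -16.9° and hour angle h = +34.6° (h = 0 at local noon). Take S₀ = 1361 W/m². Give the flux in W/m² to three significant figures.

cos θ_z = sin φ sin δ + cos φ cos δ cos h = 0.163399 + 0.651399 = 0.814798.
Flux = S₀ · cos θ_z = 1361 × 0.814798 = 1109 W/m².

1.11e+03 W/m²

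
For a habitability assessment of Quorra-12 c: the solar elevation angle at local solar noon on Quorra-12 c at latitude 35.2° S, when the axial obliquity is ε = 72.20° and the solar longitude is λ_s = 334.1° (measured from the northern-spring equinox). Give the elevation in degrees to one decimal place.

79.4°

Solar declination: sin δ = sin ε · sin λ_s = sin 72.20° × sin 334.1° = -0.41589, so δ = -24.575°.
At local noon the hour angle is zero, so the zenith angle equals |φ − δ| = |-35.2° − (-24.575°)| = 10.625°.
Elevation = 90° − 10.625° = 79.4°.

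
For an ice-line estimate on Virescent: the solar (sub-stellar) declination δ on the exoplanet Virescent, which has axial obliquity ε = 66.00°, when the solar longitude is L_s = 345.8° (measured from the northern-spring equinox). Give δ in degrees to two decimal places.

δ = -12.95°

sin δ = sin ε · sin L_s = sin 66.00° × sin 345.8° = -0.224099.
δ = arcsin(-0.224099) = -12.95°.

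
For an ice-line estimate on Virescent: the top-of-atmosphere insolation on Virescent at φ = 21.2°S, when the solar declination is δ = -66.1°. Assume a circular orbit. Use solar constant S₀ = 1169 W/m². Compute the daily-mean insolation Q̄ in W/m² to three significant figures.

cos H₀ = −tan(-21.2°) tan(-66.100°) = -0.8753, H₀ = 2.6368 rad.
Bracket: H₀ sin φ sin δ + cos φ cos δ sin H₀ = 2.6368×-0.36162×-0.91425 + 0.93232×0.40514×0.48360 = 0.871755 + 0.182665 = 1.054420.
Q̄ = (S₀/π) × [bracket] = (1169/π) × 1.054420 = 392.4 W/m².

Q̄ ≈ 392 W/m²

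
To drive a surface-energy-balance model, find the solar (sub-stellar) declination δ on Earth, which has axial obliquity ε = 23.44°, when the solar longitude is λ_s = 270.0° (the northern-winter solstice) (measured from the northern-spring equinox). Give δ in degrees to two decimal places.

sin δ = sin ε · sin λ_s = sin 23.44° × sin 270.0° = -0.397789.
δ = arcsin(-0.397789) = -23.44°.

δ = -23.44°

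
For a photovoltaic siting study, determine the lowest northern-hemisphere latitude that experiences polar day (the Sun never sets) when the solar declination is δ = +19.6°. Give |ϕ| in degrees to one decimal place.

|ϕ| = 70.4°

Polar day requires cos h₀ = −tan ϕ tan δ ≤ −1, i.e. tan ϕ tan δ ≥ 1.
The boundary is |tan ϕ| · |tan δ| = 1, so |ϕ| = 90° − |δ| = 90° − 19.6° = 70.4° in the northern hemisphere.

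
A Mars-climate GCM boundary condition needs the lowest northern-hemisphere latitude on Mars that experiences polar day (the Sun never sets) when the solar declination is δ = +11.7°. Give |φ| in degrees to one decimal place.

Polar day requires cos H₀ = −tan φ tan δ ≤ −1, i.e. tan φ tan δ ≥ 1.
The boundary is |tan φ| · |tan δ| = 1, so |φ| = 90° − |δ| = 90° − 11.7° = 78.3° in the northern hemisphere.

|φ| = 78.3°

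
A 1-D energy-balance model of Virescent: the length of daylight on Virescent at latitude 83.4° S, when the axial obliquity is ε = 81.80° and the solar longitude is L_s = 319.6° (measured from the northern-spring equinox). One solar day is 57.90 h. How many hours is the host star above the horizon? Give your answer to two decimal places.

Solar declination: sin δ = sin ε · sin L_s = sin 81.80° × sin 319.6° = -0.64149, so δ = -39.903°.
Sunrise equation: cos h₀ = −tan ϕ · tan δ = -7.2273 ≤ −1, so the host star never sets (polar day) and h₀ = π.
Daylight = 2h₀/(2π) × 57.90 h = (3.1416/π) × 57.90 = 57.90 h.

57.90 h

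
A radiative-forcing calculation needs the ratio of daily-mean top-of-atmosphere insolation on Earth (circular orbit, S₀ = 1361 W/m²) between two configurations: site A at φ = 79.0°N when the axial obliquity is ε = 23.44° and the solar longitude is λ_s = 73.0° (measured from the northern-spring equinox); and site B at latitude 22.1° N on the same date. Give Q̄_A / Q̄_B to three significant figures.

Q̄_A / Q̄_B ≈ 1.07

— Configuration A (φ=+79.0°):
Solar declination: sin δ = sin ε · sin λ_s = sin 23.44° × sin 73.0° = 0.38041, so δ = +22.359°.
cos H₀ = −tan(+79.0°) tan(+22.359°) = -2.1161 ≤ −1 ⇒ polar day, H₀ = π.
Bracket: H₀ sin φ sin δ + cos φ cos δ sin H₀ = 3.1416×0.98163×0.38041 + 0.19081×0.92482×0.00000 = 1.173142 + 0.000000 = 1.173142.
Q̄ = (S₀/π) × [bracket] = (1361/π) × 1.173142 = 508.23 W/m².
— Configuration B (φ=+22.1°):
cos H₀ = −tan(+22.1°) tan(+22.359°) = -0.1670, H₀ = 1.7386 rad.
Bracket: H₀ sin φ sin δ + cos φ cos δ sin H₀ = 1.7386×0.37622×0.38041 + 0.92653×0.92482×0.98595 = 0.248825 + 0.844834 = 1.093659.
Q̄ = (S₀/π) × [bracket] = (1361/π) × 1.093659 = 473.79 W/m².
Ratio Q̄_A / Q̄_B = 508.23 / 473.79 = 1.073.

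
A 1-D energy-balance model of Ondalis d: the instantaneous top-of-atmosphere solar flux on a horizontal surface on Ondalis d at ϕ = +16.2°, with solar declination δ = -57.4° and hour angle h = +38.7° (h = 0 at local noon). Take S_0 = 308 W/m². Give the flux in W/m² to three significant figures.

52.0 W/m²

cos θ_z = sin ϕ sin δ + cos ϕ cos δ cos h = -0.235037 + 0.403778 = 0.168741.
Flux = S_0 · cos θ_z = 308 × 0.168741 = 51.97 W/m².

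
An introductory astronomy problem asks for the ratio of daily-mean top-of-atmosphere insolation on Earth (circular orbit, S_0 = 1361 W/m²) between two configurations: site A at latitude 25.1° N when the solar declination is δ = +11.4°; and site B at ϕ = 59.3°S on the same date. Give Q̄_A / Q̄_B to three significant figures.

Q̄_A / Q̄_B ≈ 3.90

— Configuration A (ϕ=+25.1°):
cos h₀ = −tan(+25.1°) tan(+11.400°) = -0.0945, h₀ = 1.6654 rad.
Bracket: h₀ sin ϕ sin δ + cos ϕ cos δ sin h₀ = 1.6654×0.42420×0.19766 + 0.90557×0.98027×0.99553 = 0.139639 + 0.883735 = 1.023374.
Q̄ = (S_0/π) × [bracket] = (1361/π) × 1.023374 = 443.35 W/m².
— Configuration B (ϕ=-59.3°):
cos h₀ = −tan(-59.3°) tan(+11.400°) = 0.3396, h₀ = 1.2243 rad.
Bracket: h₀ sin ϕ sin δ + cos ϕ cos δ sin h₀ = 1.2243×-0.85985×0.19766 + 0.51054×0.98027×0.94057 = -0.208080 + 0.470724 = 0.262644.
Q̄ = (S_0/π) × [bracket] = (1361/π) × 0.262644 = 113.78 W/m².
Ratio Q̄_A / Q̄_B = 443.35 / 113.78 = 3.897.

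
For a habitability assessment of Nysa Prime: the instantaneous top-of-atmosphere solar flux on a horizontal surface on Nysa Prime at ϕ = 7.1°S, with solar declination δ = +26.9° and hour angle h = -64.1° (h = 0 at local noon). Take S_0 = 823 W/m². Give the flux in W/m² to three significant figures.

cos θ_z = sin ϕ sin δ + cos ϕ cos δ cos h = -0.055922 + 0.386552 = 0.330630.
Flux = S_0 · cos θ_z = 823 × 0.330630 = 272.1 W/m².

272 W/m²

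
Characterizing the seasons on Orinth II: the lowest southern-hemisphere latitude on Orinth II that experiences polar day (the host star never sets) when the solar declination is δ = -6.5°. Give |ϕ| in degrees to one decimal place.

Polar day requires cos h₀ = −tan ϕ tan δ ≤ −1, i.e. tan ϕ tan δ ≥ 1.
The boundary is |tan ϕ| · |tan δ| = 1, so |ϕ| = 90° − |δ| = 90° − 6.5° = 83.5° in the southern hemisphere.

|ϕ| = 83.5°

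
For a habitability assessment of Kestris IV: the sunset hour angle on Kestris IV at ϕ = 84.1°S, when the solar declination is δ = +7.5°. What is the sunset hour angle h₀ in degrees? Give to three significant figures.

h₀ = 0.00°

cos h₀ = −tan ϕ · tan δ = 1.2740 ≥ 1, so the host star never rises (polar night) and h₀ = 0.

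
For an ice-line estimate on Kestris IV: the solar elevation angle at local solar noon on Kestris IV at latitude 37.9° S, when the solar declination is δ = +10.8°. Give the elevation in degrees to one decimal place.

At local noon the hour angle is zero, so the zenith angle equals |φ − δ| = |-37.9° − (+10.800°)| = 48.700°.
Elevation = 90° − 48.700° = 41.3°.

41.3°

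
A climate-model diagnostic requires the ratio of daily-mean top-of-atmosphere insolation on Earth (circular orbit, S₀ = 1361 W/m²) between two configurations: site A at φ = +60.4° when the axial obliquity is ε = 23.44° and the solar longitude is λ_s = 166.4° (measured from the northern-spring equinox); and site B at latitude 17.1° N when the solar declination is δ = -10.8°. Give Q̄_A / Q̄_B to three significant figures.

— Configuration A (φ=+60.4°):
Solar declination: sin δ = sin ε · sin λ_s = sin 23.44° × sin 166.4° = 0.09354, so δ = +5.367°.
cos H₀ = −tan(+60.4°) tan(+5.367°) = -0.1654, H₀ = 1.7369 rad.
Bracket: H₀ sin φ sin δ + cos φ cos δ sin H₀ = 1.7369×0.86949×0.09354 + 0.49394×0.99562×0.98623 = 0.141266 + 0.485005 = 0.626271.
Q̄ = (S₀/π) × [bracket] = (1361/π) × 0.626271 = 271.31 W/m².
— Configuration B (φ=+17.1°):
cos H₀ = −tan(+17.1°) tan(-10.800°) = 0.0587, H₀ = 1.5121 rad.
Bracket: H₀ sin φ sin δ + cos φ cos δ sin H₀ = 1.5121×0.29404×-0.18738 + 0.95579×0.98229×0.99828 = -0.083312 + 0.937248 = 0.853936.
Q̄ = (S₀/π) × [bracket] = (1361/π) × 0.853936 = 369.94 W/m².
Ratio Q̄_A / Q̄_B = 271.31 / 369.94 = 0.7334.

Q̄_A / Q̄_B ≈ 0.733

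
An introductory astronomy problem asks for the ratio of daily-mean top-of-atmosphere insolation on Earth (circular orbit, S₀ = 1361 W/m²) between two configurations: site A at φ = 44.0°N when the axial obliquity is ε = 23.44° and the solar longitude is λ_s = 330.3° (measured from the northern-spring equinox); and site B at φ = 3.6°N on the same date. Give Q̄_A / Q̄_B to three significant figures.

— Configuration A (φ=+44.0°):
Solar declination: sin δ = sin ε · sin λ_s = sin 23.44° × sin 330.3° = -0.19709, so δ = -11.367°.
cos H₀ = −tan(+44.0°) tan(-11.367°) = 0.1941, H₀ = 1.3754 rad.
Bracket: H₀ sin φ sin δ + cos φ cos δ sin H₀ = 1.3754×0.69466×-0.19709 + 0.71934×0.98039×0.98098 = -0.188307 + 0.691820 = 0.503513.
Q̄ = (S₀/π) × [bracket] = (1361/π) × 0.503513 = 218.13 W/m².
— Configuration B (φ=+3.6°):
cos H₀ = −tan(+3.6°) tan(-11.367°) = 0.0126, H₀ = 1.5581 rad.
Bracket: H₀ sin φ sin δ + cos φ cos δ sin H₀ = 1.5581×0.06279×-0.19709 + 0.99803×0.98039×0.99992 = -0.019282 + 0.978380 = 0.959098.
Q̄ = (S₀/π) × [bracket] = (1361/π) × 0.959098 = 415.50 W/m².
Ratio Q̄_A / Q̄_B = 218.13 / 415.50 = 0.5250.

Q̄_A / Q̄_B ≈ 0.525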